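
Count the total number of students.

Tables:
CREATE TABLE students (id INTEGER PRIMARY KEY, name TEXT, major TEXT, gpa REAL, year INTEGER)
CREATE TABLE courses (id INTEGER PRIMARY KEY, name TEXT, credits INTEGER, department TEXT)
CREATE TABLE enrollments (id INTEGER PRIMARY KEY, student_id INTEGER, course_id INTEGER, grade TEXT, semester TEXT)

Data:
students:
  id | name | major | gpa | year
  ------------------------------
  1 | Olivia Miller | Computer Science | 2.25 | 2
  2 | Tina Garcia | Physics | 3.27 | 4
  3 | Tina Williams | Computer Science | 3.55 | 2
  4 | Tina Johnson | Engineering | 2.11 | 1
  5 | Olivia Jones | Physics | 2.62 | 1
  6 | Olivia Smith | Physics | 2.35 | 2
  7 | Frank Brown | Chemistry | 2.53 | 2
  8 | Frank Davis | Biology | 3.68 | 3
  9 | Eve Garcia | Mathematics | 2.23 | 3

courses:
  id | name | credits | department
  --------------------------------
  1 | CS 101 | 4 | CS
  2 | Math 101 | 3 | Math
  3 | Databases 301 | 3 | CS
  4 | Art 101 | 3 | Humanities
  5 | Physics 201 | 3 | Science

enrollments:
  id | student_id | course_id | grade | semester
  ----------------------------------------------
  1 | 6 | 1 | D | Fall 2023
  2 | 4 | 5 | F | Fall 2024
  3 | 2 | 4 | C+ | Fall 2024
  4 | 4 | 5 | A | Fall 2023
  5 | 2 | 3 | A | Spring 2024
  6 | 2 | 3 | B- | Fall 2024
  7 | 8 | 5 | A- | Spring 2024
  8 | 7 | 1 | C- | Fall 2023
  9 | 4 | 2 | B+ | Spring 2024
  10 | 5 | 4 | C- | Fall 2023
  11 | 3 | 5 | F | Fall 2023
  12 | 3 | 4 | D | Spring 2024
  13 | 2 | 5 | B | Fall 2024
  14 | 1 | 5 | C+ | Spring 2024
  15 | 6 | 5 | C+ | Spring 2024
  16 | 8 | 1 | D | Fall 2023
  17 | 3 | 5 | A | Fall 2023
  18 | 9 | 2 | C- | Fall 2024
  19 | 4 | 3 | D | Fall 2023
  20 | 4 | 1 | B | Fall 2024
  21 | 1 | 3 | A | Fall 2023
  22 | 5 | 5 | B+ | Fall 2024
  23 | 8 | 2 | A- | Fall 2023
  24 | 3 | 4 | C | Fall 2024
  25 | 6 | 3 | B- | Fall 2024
SELECT COUNT(*) FROM students

Execution result:
9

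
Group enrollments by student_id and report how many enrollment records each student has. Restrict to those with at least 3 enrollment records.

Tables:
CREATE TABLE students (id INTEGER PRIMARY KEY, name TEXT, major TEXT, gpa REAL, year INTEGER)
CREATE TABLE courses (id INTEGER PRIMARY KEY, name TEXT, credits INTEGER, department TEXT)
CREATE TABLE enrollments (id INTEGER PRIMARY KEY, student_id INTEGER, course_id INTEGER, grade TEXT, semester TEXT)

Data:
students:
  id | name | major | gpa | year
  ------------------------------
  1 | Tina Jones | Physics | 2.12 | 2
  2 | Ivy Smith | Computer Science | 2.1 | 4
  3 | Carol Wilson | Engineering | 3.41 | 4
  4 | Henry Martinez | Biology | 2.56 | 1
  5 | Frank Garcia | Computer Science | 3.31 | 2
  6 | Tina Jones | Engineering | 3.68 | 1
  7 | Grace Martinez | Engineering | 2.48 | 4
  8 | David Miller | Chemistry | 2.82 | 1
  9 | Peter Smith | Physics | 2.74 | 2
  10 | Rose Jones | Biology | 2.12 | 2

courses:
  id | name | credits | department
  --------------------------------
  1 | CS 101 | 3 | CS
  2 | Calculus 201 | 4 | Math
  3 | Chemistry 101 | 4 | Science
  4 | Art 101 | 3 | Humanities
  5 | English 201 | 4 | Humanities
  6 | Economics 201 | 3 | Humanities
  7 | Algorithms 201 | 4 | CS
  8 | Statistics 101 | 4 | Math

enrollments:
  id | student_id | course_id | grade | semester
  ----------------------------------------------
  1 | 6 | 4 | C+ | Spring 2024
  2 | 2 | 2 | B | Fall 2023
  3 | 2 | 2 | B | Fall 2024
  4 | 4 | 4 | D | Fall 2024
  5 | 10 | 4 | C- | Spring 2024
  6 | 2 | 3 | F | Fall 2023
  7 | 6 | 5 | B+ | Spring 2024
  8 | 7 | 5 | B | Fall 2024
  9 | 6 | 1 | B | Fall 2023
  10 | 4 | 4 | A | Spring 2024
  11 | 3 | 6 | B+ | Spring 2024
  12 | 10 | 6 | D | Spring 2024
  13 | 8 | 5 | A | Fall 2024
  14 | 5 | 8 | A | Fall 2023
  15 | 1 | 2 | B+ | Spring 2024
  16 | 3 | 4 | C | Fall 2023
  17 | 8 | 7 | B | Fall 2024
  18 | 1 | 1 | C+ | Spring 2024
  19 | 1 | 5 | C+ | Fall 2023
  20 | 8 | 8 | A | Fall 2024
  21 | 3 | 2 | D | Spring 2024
SELECT student_id, COUNT(*) AS enrollment_count FROM enrollments GROUP BY student_id HAVING COUNT(*) >= 3

Execution result:
student_id | enrollment_count
1 | 3
2 | 3
3 | 3
6 | 3
8 | 3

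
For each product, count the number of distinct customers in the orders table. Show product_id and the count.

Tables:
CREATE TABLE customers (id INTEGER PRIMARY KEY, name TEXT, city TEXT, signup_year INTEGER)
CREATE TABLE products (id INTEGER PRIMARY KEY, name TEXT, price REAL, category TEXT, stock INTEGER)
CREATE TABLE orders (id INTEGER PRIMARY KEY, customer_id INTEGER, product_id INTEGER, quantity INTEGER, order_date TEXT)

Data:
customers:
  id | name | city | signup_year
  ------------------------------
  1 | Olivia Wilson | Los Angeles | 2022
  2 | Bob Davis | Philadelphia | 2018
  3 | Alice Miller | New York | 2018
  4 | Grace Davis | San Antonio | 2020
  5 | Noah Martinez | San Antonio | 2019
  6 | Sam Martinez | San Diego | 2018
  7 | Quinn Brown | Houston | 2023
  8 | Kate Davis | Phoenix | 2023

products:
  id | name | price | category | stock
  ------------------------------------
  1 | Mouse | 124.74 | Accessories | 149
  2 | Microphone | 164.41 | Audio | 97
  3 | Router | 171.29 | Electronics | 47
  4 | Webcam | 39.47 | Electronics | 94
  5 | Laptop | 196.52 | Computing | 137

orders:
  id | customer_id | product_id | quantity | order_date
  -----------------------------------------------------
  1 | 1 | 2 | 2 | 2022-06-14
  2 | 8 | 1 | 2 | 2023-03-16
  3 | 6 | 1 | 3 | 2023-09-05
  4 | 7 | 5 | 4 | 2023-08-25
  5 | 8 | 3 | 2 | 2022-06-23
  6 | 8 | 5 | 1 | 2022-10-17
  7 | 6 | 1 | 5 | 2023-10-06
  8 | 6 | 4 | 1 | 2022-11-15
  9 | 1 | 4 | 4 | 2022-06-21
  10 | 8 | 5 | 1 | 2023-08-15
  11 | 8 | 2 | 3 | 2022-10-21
SELECT product_id, COUNT(DISTINCT customer_id) AS distinct_customer_count FROM orders GROUP BY product_id

Execution result:
product_id | distinct_customer_count
1 | 2
2 | 2
3 | 1
4 | 2
5 | 2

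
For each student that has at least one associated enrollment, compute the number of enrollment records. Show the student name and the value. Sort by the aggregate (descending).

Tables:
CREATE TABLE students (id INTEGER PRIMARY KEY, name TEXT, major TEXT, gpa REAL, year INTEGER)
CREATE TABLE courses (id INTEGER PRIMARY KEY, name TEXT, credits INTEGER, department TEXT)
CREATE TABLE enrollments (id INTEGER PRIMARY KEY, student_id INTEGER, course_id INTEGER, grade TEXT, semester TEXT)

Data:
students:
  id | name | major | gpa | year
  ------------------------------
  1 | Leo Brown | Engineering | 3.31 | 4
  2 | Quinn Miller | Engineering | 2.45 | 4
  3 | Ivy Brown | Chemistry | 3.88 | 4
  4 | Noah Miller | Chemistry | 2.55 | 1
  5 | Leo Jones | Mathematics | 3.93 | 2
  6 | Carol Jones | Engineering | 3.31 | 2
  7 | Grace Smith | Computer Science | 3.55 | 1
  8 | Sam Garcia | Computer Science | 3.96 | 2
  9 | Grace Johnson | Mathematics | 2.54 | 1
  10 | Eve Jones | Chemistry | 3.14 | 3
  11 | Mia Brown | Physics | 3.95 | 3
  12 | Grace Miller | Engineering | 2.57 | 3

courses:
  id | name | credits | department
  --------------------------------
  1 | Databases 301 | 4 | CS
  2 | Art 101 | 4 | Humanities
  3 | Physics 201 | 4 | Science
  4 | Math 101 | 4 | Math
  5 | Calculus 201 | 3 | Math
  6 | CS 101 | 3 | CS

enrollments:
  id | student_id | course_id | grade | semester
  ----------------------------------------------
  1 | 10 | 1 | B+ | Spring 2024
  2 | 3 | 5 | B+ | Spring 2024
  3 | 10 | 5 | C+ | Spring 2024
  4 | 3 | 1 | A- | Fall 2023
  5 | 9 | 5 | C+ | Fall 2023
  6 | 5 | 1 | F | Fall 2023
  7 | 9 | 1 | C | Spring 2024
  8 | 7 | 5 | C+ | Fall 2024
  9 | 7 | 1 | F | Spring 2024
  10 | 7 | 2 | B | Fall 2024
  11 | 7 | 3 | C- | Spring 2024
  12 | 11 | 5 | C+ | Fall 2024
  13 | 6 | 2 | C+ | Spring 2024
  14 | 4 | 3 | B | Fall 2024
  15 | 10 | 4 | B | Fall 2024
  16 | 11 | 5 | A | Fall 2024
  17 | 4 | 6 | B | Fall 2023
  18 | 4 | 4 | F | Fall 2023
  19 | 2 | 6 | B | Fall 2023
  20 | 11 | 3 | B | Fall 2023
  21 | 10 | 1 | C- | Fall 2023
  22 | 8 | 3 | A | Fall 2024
SELECT p.name, COUNT(*) AS n FROM enrollments c JOIN students p ON c.student_id = p.id GROUP BY p.id, p.name ORDER BY n DESC

Execution result:
name | n
Grace Smith | 4
Eve Jones | 4
Noah Miller | 3
Mia Brown | 3
Ivy Brown | 2
Grace Johnson | 2
Quinn Miller | 1
Leo Jones | 1
Carol Jones | 1
Sam Garcia | 1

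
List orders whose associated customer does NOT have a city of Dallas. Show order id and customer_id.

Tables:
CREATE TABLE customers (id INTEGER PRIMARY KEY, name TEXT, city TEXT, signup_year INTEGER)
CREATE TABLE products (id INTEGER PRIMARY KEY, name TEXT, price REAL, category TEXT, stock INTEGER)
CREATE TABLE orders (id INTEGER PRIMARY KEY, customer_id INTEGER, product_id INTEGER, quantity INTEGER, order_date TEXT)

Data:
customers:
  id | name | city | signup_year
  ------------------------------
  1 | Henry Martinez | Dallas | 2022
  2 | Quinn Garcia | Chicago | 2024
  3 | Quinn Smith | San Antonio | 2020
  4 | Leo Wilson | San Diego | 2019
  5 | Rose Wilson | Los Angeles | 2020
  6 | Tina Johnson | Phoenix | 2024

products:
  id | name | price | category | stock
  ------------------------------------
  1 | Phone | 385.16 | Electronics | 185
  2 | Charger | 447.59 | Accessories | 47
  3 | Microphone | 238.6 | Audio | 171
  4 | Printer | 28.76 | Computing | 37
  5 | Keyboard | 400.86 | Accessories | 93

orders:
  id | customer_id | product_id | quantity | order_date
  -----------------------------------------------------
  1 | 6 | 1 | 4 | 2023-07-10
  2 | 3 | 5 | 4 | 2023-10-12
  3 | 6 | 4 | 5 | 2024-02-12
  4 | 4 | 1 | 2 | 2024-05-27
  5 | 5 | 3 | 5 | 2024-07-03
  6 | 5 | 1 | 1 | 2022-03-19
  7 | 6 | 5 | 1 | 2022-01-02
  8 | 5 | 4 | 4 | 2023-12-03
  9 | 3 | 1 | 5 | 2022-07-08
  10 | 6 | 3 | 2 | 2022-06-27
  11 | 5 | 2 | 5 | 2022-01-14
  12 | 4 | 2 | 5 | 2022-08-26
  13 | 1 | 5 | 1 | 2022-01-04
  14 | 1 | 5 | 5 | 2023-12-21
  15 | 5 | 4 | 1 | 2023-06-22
SELECT id, customer_id FROM orders WHERE customer_id NOT IN (SELECT id FROM customers WHERE city = 'Dallas')

Execution result:
id | customer_id
1 | 6
2 | 3
3 | 6
4 | 4
5 | 5
6 | 5
7 | 6
8 | 5
9 | 3
10 | 6
11 | 5
12 | 4
15 | 5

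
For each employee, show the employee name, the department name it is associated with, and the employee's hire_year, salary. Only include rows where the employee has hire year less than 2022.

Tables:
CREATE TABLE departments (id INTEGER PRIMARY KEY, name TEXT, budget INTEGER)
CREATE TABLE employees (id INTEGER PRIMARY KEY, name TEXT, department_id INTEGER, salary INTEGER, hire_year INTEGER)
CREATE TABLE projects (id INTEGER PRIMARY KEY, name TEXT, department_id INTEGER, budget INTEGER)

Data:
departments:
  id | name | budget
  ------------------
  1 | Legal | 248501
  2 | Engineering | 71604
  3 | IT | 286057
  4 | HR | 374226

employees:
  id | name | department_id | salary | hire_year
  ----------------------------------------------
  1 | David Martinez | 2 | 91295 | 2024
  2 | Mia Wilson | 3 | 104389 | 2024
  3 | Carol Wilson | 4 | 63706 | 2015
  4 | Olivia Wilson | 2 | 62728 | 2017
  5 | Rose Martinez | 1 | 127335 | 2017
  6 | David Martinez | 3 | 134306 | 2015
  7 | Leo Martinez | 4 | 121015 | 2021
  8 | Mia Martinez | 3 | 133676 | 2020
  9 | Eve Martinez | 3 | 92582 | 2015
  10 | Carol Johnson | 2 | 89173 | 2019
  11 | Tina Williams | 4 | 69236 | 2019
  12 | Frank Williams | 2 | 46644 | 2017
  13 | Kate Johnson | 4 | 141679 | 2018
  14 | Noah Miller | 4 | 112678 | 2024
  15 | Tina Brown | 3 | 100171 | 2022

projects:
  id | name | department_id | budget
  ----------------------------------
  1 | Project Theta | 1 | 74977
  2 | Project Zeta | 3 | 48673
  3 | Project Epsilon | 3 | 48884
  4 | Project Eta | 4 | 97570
SELECT c.name, p.name AS department, c.hire_year, c.salary FROM employees c JOIN departments p ON c.department_id = p.id WHERE c.hire_year < 2022

Execution result:
name | department | hire_year | salary
Carol Wilson | HR | 2015 | 63706
Olivia Wilson | Engineering | 2017 | 62728
Rose Martinez | Legal | 2017 | 127335
David Martinez | IT | 2015 | 134306
Leo Martinez | HR | 2021 | 121015
Mia Martinez | IT | 2020 | 133676
Eve Martinez | IT | 2015 | 92582
Carol Johnson | Engineering | 2019 | 89173
Tina Williams | HR | 2019 | 69236
Frank Williams | Engineering | 2017 | 46644
Kate Johnson | HR | 2018 | 141679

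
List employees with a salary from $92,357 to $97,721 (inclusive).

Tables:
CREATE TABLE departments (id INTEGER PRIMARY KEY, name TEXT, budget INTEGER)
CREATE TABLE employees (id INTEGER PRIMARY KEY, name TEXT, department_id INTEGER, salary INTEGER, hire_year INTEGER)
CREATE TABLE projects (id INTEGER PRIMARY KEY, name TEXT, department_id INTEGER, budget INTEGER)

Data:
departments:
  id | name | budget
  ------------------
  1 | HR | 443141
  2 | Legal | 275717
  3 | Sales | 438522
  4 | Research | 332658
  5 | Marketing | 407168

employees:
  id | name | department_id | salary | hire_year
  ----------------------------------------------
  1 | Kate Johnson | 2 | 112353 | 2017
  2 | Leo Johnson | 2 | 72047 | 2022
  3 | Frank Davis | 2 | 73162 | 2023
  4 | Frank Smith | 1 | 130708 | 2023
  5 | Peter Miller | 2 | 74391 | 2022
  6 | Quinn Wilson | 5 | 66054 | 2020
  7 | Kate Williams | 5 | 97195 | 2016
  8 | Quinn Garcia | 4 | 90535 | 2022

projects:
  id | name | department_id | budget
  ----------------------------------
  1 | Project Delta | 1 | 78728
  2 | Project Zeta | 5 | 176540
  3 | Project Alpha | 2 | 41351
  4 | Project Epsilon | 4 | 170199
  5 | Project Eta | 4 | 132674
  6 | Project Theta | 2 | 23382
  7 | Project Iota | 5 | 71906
SELECT name, salary FROM employees WHERE salary BETWEEN 92357 AND 97721

Execution result:
name | salary
Kate Williams | 97195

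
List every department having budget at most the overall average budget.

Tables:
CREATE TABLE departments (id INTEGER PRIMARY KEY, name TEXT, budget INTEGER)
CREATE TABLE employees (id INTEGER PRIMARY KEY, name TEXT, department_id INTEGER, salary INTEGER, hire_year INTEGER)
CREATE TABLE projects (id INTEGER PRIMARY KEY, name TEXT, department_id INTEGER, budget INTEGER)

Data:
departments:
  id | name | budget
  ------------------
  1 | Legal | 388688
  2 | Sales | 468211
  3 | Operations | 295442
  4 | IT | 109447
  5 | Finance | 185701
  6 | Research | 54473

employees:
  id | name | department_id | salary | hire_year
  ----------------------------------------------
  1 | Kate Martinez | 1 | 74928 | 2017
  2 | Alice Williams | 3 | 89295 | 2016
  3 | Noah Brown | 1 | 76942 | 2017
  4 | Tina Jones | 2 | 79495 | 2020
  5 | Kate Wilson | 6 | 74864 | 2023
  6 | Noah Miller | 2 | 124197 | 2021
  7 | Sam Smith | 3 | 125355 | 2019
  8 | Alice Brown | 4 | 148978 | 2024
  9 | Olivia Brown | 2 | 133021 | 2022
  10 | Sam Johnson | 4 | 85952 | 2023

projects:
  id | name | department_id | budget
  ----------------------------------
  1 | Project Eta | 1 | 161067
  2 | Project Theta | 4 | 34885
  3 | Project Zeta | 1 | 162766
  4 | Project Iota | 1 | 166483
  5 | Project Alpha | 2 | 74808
SELECT name, budget FROM departments WHERE budget <= (SELECT AVG(budget) FROM departments)

Execution result:
name | budget
IT | 109447
Finance | 185701
Research | 54473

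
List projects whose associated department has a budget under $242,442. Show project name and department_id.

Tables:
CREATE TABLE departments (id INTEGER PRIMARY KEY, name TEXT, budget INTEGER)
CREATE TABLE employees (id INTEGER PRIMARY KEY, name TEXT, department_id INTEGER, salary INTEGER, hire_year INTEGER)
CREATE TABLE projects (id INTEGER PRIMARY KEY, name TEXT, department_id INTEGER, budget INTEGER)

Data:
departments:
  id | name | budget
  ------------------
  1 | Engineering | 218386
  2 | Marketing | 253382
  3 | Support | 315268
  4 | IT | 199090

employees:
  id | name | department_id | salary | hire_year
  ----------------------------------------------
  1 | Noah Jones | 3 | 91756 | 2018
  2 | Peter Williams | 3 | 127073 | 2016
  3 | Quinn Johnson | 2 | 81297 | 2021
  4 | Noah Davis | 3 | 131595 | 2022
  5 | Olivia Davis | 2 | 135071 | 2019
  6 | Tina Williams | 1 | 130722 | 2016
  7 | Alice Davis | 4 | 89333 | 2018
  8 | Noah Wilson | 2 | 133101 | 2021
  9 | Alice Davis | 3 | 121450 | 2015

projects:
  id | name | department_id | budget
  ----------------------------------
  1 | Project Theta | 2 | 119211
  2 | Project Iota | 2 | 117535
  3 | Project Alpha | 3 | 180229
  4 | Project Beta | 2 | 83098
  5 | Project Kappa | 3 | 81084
SELECT name, department_id FROM projects WHERE department_id IN (SELECT id FROM departments WHERE budget < 242442)

Execution result:
(no rows)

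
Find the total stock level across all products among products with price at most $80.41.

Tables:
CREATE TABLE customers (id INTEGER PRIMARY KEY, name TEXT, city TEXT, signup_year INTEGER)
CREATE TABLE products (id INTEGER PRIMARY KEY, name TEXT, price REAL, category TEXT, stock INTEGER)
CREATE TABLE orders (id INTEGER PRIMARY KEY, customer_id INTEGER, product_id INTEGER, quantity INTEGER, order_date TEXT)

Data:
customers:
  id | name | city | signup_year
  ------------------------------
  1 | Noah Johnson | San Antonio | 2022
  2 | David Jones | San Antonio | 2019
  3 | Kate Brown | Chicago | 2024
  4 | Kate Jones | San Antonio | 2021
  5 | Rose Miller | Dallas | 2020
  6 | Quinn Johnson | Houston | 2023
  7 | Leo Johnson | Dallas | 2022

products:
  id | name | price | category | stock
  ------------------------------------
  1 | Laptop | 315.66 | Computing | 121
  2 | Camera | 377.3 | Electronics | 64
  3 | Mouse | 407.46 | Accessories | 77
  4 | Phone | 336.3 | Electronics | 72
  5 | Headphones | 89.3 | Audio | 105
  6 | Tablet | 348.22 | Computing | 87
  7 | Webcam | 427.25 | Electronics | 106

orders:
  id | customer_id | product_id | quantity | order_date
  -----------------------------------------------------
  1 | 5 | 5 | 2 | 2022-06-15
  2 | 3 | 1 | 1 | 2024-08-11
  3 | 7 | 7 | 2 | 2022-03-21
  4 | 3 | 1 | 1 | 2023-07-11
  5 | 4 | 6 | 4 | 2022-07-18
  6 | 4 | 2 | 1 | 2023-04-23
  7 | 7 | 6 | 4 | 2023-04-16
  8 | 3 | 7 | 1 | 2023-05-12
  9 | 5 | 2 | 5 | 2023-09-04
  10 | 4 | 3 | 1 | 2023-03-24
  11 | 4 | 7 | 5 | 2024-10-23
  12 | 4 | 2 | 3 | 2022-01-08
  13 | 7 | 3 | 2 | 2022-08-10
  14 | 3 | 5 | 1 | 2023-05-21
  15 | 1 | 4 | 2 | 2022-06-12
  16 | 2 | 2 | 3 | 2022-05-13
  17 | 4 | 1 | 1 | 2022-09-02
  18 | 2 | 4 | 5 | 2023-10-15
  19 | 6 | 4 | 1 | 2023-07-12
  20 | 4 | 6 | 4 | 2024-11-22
SELECT SUM(stock) FROM products WHERE price <= 80.41

Execution result:
NULL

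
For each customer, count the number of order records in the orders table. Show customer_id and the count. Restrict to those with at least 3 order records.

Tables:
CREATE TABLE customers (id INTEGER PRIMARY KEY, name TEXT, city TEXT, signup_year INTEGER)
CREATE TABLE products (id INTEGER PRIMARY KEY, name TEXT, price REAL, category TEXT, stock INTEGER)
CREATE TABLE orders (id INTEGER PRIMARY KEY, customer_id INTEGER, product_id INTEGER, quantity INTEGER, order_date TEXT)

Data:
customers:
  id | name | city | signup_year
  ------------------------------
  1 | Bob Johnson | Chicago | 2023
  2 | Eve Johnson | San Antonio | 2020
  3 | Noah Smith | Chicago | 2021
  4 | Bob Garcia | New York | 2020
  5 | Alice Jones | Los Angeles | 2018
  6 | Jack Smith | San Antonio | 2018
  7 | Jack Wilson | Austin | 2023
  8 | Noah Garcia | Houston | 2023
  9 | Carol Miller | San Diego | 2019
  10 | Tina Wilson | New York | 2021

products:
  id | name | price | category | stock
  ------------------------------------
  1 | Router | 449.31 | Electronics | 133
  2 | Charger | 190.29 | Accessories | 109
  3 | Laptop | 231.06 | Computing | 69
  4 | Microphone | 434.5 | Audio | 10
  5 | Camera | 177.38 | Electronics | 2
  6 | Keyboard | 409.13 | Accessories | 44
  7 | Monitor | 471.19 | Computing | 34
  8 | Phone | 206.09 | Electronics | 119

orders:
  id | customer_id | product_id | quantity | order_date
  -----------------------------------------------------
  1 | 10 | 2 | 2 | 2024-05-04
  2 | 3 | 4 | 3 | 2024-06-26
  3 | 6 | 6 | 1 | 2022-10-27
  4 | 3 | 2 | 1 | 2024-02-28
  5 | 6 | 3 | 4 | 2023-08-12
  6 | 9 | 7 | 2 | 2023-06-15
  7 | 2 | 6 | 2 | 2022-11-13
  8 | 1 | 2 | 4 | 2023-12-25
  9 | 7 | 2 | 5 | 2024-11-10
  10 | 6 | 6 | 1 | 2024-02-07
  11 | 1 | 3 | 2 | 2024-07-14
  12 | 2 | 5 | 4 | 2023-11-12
SELECT customer_id, COUNT(*) AS order_count FROM orders GROUP BY customer_id HAVING COUNT(*) >= 3

Execution result:
customer_id | order_count
6 | 3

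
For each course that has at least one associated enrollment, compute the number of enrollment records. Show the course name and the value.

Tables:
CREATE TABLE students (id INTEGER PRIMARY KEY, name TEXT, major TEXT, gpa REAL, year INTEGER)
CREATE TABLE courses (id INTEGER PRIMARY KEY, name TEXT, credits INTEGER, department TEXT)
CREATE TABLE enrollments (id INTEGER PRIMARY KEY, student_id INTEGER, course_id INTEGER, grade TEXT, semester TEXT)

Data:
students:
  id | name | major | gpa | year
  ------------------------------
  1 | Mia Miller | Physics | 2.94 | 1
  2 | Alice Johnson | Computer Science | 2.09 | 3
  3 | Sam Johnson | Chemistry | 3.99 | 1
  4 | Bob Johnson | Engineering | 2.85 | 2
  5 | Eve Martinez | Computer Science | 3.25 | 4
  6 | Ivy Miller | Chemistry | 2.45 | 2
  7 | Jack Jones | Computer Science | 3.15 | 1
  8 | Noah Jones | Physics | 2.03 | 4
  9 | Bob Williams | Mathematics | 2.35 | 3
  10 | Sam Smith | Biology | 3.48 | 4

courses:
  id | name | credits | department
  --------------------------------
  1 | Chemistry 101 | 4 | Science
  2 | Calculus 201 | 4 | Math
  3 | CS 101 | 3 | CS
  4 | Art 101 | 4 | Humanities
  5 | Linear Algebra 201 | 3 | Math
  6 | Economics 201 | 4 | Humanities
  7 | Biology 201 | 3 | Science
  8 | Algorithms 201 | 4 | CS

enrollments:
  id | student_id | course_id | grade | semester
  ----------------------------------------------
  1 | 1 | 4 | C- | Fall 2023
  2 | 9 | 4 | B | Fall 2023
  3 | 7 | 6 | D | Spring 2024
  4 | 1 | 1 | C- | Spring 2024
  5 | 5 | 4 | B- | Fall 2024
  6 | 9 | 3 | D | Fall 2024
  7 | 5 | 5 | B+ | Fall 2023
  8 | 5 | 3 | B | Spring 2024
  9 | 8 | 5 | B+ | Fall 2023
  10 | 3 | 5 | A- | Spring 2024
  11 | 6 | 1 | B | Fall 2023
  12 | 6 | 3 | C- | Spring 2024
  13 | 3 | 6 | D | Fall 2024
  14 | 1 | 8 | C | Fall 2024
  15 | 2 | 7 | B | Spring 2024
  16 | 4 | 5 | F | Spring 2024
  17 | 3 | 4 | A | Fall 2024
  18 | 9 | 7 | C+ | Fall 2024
SELECT p.name, COUNT(*) AS n FROM enrollments c JOIN courses p ON c.course_id = p.id GROUP BY p.id, p.name

Execution result:
name | n
Chemistry 101 | 2
CS 101 | 3
Art 101 | 4
Linear Algebra 201 | 4
Economics 201 | 2
Biology 201 | 2
Algorithms 201 | 1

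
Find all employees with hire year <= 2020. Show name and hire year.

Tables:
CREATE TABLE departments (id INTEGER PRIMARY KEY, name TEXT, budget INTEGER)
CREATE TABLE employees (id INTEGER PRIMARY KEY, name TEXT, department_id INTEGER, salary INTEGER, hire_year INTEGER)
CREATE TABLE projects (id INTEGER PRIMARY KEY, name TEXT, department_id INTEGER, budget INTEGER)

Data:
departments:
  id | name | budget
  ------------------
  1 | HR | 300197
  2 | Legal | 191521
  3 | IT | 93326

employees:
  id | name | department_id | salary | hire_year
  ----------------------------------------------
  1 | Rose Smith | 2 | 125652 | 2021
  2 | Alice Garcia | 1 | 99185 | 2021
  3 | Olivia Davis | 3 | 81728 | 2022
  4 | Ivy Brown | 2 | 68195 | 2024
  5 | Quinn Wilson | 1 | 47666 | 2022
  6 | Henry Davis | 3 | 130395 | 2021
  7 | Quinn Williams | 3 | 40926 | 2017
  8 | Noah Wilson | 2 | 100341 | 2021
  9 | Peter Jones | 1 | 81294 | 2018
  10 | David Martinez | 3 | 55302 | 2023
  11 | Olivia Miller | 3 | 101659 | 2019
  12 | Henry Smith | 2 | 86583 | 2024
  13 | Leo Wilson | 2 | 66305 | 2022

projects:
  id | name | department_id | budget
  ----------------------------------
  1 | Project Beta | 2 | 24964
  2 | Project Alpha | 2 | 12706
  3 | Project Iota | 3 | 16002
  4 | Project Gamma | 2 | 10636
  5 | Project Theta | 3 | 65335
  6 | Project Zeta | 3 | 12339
SELECT name, hire_year FROM employees WHERE hire_year <= 2020

Execution result:
name | hire_year
Quinn Williams | 2017
Peter Jones | 2018
Olivia Miller | 2019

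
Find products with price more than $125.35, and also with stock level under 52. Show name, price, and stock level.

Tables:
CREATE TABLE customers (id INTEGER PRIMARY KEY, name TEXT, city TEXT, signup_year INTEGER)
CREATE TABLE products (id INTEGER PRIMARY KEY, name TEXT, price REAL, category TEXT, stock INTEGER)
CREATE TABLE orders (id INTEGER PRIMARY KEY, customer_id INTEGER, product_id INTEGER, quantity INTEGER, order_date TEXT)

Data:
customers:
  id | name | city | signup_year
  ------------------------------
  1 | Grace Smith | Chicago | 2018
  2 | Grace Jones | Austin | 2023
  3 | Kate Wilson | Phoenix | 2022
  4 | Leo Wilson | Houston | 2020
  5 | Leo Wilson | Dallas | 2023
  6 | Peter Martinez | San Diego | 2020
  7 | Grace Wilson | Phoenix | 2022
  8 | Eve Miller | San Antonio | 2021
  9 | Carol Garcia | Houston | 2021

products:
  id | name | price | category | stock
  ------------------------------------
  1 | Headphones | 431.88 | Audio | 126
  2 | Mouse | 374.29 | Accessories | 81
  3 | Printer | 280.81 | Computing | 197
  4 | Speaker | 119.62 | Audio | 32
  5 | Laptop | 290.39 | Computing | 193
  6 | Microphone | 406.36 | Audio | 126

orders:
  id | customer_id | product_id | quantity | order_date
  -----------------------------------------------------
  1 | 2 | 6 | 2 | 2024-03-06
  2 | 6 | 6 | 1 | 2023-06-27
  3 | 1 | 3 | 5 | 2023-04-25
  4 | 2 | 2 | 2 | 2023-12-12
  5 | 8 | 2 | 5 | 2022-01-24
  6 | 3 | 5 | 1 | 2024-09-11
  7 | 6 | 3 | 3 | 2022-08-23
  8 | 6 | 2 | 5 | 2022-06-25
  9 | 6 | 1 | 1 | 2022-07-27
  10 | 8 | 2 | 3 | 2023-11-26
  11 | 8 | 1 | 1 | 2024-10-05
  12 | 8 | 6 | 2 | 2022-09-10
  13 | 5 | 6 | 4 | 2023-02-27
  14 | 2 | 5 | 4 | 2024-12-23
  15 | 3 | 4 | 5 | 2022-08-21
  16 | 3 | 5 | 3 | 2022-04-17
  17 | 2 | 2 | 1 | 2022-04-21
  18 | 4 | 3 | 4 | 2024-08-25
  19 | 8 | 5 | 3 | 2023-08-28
SELECT name, price, stock FROM products WHERE price > 125.35 AND stock < 52

Execution result:
(no rows)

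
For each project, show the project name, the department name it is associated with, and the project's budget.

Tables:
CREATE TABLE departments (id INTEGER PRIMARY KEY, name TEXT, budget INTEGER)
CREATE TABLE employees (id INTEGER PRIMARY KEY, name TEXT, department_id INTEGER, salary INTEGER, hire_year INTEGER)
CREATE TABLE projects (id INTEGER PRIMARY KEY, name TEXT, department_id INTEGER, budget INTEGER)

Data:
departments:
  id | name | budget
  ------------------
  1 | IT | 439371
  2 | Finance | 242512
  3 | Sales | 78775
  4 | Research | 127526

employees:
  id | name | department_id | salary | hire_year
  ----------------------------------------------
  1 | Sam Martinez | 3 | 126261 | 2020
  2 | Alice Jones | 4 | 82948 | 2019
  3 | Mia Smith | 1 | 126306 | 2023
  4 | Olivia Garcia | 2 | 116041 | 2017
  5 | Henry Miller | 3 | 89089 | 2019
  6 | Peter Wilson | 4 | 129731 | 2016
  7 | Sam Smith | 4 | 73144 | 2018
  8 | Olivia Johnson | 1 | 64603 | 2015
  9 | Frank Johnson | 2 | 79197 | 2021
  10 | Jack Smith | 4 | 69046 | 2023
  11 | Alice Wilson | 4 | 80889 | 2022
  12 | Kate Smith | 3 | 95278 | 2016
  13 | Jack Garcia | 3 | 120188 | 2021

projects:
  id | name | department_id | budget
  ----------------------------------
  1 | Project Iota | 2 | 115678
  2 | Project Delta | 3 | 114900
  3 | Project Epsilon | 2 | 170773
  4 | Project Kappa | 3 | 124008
SELECT c.name, p.name AS department, c.budget FROM projects c JOIN departments p ON c.department_id = p.id

Execution result:
name | department | budget
Project Iota | Finance | 115678
Project Delta | Sales | 114900
Project Epsilon | Finance | 170773
Project Kappa | Sales | 124008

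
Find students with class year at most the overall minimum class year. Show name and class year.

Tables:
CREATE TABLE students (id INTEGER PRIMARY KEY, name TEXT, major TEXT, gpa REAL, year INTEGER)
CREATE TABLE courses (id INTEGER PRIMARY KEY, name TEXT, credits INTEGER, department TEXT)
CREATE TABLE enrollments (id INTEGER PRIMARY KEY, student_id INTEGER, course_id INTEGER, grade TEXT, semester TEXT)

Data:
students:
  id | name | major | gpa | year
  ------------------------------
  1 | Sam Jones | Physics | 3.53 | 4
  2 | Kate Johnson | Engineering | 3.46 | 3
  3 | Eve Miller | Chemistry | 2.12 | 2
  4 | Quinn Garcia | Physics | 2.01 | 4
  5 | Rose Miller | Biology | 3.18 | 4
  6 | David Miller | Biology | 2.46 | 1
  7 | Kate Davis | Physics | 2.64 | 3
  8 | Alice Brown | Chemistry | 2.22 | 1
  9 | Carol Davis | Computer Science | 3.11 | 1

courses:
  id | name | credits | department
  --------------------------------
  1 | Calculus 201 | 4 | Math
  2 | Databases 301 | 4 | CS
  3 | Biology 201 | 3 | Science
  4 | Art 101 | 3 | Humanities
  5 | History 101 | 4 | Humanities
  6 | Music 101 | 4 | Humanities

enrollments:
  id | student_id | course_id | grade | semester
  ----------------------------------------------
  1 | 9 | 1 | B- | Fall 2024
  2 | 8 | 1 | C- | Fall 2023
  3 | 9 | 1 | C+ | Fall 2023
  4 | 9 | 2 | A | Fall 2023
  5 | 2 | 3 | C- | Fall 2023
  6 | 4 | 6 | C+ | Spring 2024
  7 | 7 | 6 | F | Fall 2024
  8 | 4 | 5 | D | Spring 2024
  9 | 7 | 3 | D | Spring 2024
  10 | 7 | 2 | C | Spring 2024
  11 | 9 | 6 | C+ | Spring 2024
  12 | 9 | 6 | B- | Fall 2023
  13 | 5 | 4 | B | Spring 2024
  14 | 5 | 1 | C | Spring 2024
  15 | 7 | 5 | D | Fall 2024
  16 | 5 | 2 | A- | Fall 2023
SELECT name, year FROM students WHERE year <= (SELECT MIN(year) FROM students)

Execution result:
name | year
David Miller | 1
Alice Brown | 1
Carol Davis | 1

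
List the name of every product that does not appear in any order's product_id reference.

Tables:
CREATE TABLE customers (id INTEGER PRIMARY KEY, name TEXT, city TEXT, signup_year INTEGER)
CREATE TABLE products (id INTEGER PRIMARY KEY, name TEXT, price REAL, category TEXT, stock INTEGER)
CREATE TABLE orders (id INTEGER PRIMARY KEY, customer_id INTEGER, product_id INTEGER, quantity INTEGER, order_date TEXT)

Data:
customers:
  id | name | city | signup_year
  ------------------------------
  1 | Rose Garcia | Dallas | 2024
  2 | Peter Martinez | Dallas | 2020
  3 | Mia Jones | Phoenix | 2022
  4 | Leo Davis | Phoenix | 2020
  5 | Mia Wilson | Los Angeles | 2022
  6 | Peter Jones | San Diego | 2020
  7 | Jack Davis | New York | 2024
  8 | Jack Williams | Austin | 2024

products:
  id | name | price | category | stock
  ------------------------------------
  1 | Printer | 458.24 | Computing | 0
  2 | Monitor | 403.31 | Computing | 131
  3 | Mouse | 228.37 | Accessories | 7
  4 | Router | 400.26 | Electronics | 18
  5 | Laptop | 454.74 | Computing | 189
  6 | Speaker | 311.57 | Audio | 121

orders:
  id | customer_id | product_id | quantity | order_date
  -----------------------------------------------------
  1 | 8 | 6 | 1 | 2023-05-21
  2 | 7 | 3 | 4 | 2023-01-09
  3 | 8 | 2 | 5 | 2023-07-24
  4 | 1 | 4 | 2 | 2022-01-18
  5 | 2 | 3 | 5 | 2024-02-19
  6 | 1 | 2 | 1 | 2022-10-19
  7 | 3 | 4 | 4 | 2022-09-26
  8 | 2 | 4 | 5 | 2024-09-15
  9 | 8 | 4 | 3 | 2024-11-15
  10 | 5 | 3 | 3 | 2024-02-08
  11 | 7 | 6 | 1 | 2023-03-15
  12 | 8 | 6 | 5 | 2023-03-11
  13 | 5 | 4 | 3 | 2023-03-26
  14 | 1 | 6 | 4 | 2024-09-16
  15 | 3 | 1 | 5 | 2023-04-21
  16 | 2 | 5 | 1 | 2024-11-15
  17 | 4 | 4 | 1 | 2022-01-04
SELECT p.name FROM products p LEFT JOIN orders c ON c.product_id = p.id WHERE c.id IS NULL

Execution result:
(no rows)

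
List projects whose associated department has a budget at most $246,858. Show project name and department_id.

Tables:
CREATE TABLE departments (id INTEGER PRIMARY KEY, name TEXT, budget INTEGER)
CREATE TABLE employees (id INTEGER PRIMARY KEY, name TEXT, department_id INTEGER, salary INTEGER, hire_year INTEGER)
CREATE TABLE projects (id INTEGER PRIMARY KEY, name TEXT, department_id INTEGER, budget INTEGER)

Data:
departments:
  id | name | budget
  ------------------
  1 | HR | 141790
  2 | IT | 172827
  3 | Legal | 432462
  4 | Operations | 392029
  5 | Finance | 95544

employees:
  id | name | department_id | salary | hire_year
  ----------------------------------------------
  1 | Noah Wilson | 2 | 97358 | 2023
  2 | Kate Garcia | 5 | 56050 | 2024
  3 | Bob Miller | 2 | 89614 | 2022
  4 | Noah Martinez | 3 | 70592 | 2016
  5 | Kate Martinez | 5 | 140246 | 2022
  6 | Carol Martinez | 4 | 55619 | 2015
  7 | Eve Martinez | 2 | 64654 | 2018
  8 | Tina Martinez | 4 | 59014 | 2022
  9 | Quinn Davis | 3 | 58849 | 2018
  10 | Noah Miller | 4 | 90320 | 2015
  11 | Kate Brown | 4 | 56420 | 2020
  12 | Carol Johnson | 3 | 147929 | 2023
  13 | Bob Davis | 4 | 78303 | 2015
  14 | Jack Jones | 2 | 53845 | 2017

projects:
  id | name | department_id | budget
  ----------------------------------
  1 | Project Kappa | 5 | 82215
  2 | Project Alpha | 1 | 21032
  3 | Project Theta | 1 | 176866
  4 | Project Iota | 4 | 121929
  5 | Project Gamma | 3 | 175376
SELECT name, department_id FROM projects WHERE department_id IN (SELECT id FROM departments WHERE budget <= 246858)

Execution result:
name | department_id
Project Kappa | 5
Project Alpha | 1
Project Theta | 1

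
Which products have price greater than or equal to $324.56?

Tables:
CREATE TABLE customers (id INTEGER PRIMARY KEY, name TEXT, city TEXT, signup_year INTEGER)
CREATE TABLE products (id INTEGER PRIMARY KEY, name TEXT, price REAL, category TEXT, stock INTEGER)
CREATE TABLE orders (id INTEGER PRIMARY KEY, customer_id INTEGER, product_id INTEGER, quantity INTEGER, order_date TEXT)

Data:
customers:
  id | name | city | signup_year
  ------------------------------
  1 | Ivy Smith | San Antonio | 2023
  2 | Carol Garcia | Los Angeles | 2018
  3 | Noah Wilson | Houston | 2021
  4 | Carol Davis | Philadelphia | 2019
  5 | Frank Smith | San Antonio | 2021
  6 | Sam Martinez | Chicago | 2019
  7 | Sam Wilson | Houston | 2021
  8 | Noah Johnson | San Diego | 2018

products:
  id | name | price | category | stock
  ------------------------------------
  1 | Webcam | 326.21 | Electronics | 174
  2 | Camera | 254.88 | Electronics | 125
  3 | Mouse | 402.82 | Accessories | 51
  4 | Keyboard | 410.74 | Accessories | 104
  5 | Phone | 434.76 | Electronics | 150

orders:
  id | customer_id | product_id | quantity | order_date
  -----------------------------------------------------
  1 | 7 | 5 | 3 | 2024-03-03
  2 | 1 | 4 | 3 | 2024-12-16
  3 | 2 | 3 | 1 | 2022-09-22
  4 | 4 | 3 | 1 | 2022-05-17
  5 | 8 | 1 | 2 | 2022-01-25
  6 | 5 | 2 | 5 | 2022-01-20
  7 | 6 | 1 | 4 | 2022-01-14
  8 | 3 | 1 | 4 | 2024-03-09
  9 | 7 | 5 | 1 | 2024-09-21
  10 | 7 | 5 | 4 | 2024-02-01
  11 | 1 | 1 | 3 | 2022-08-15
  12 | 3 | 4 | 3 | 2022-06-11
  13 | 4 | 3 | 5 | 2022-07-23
SELECT name, price FROM products WHERE price >= 324.56

Execution result:
name | price
Webcam | 326.21
Mouse | 402.82
Keyboard | 410.74
Phone | 434.76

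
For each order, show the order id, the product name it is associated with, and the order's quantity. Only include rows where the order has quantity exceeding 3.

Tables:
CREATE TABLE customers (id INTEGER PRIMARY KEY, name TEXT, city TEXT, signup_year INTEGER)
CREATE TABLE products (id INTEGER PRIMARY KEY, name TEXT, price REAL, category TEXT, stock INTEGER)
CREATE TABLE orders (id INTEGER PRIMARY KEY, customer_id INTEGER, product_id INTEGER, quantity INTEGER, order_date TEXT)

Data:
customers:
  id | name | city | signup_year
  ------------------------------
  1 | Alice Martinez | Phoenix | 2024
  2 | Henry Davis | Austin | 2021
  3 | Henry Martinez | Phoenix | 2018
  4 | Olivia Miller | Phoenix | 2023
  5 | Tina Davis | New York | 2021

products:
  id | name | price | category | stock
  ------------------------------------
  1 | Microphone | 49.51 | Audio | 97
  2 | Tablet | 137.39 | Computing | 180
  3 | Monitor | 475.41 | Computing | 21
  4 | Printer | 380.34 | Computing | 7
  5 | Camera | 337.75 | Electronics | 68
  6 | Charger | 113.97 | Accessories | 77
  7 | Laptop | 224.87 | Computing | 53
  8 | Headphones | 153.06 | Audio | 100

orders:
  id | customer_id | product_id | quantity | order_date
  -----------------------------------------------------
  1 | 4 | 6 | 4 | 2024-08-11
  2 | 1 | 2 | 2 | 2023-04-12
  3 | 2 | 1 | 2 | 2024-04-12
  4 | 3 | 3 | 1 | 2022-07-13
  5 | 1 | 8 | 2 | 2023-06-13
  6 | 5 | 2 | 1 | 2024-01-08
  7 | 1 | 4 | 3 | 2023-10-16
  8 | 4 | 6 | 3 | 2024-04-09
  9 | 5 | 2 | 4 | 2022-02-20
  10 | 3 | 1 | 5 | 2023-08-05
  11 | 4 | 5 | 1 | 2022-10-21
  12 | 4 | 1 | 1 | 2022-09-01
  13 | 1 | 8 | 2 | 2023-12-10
SELECT c.id, p.name AS product, c.quantity FROM orders c JOIN products p ON c.product_id = p.id WHERE c.quantity > 3

Execution result:
id | product | quantity
1 | Charger | 4
9 | Tablet | 4
10 | Microphone | 5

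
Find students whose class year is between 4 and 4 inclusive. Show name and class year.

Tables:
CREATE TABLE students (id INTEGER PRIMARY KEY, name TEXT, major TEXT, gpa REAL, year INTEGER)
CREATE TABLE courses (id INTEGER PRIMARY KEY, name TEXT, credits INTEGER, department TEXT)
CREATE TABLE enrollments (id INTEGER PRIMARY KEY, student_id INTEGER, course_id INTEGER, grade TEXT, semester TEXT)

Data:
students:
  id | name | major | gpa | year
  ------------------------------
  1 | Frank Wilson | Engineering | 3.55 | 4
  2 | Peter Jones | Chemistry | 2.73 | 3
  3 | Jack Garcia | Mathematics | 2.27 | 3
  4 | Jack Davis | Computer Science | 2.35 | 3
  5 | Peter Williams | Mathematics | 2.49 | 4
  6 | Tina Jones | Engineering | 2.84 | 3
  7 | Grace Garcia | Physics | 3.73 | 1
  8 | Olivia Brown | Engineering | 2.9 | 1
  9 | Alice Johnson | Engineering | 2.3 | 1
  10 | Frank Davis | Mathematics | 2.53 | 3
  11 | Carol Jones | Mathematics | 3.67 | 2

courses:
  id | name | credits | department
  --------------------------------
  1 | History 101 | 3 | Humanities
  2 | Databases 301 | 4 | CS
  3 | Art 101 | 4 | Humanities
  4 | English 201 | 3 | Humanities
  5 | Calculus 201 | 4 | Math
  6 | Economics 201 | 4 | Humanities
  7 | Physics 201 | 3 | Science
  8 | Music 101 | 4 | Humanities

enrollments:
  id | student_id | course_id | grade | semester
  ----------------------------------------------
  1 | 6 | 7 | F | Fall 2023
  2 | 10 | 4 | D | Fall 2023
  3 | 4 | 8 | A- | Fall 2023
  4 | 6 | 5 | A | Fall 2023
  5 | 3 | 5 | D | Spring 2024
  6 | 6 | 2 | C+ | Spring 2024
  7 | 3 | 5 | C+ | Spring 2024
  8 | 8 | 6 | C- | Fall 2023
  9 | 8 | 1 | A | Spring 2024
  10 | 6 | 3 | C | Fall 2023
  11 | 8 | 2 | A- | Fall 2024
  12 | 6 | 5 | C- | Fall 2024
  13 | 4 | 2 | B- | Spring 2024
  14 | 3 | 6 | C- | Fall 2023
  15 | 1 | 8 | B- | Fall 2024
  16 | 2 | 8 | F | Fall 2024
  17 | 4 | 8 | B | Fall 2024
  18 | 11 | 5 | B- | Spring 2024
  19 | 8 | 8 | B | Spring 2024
SELECT name, year FROM students WHERE year BETWEEN 4 AND 4

Execution result:
name | year
Frank Wilson | 4
Peter Williams | 4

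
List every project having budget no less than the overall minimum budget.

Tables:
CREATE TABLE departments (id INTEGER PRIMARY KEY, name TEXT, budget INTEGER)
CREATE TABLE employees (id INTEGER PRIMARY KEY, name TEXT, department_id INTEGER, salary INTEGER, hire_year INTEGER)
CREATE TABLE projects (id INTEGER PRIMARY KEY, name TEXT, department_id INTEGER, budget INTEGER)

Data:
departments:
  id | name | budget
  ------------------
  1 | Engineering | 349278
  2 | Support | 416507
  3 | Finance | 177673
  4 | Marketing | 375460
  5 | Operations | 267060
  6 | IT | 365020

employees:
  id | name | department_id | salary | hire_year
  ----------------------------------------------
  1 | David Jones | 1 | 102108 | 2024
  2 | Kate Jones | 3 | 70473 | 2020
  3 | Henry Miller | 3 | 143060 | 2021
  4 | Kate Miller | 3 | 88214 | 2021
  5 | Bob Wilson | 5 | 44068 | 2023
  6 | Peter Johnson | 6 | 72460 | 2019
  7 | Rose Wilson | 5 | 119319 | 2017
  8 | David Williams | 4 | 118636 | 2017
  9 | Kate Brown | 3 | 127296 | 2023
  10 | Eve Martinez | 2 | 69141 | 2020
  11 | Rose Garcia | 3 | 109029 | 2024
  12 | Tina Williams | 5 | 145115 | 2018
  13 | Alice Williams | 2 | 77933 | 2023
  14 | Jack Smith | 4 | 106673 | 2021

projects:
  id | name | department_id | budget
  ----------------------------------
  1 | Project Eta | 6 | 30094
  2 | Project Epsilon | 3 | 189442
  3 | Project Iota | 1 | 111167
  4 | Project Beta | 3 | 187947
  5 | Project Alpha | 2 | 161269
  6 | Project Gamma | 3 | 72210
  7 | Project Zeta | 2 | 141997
SELECT name, budget FROM projects WHERE budget >= (SELECT MIN(budget) FROM projects)

Execution result:
name | budget
Project Eta | 30094
Project Epsilon | 189442
Project Iota | 111167
Project Beta | 187947
Project Alpha | 161269
Project Gamma | 72210
Project Zeta | 141997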